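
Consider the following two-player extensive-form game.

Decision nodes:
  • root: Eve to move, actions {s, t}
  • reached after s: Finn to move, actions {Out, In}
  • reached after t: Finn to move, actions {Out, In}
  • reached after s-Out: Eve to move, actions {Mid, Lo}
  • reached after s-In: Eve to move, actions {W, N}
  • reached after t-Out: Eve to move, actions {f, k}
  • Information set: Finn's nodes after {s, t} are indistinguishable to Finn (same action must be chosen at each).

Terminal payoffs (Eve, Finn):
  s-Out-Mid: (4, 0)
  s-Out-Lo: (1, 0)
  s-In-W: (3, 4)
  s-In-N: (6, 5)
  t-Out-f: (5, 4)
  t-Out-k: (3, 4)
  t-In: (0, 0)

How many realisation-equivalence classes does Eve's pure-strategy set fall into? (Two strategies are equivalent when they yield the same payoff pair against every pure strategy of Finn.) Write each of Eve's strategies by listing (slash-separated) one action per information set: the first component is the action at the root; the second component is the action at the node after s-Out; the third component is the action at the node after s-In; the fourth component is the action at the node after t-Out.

6

Eve has 16 pure strategies: s/Mid/W/f, s/Mid/W/k, s/Mid/N/f, s/Mid/N/k, s/Lo/W/f, s/Lo/W/k, s/Lo/N/f, s/Lo/N/k, t/Mid/W/f, t/Mid/W/k, t/Mid/N/f, t/Mid/N/k, t/Lo/W/f, t/Lo/W/k, t/Lo/N/f, t/Lo/N/k. Columns: Out, In.
{s/Mid/W/f, s/Mid/W/k} → row (4,0) (3,4)
{s/Mid/N/f, s/Mid/N/k} → row (4,0) (6,5)
{s/Lo/W/f, s/Lo/W/k} → row (1,0) (3,4)
{s/Lo/N/f, s/Lo/N/k} → row (1,0) (6,5)
{t/Mid/W/f, t/Mid/N/f, t/Lo/W/f, t/Lo/N/f} → row (5,4) (0,0)
{t/Mid/W/k, t/Mid/N/k, t/Lo/W/k, t/Lo/N/k} → row (3,4) (0,0)
That's 6 distinct rows out of 16 strategies.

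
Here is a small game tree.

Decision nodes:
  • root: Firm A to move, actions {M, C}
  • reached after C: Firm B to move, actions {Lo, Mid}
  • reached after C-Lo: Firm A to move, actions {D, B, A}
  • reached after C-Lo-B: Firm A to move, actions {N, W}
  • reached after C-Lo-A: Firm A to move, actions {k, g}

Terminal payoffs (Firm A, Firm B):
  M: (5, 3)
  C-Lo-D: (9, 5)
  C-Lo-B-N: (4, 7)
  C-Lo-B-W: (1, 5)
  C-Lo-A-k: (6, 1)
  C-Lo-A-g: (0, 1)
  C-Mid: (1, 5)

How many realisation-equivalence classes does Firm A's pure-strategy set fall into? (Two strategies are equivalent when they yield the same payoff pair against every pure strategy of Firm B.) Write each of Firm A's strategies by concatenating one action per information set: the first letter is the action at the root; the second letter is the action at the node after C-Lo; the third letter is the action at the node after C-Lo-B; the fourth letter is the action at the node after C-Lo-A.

Firm A has 24 pure strategies: MDNk, MDNg, MDWk, MDWg, MBNk, MBNg, MBWk, MBWg, MANk, MANg, MAWk, MAWg, CDNk, CDNg, CDWk, CDWg, CBNk, CBNg, CBWk, CBWg, CANk, CANg, CAWk, CAWg. Columns: Lo, Mid.
{MDNk, MDNg, MDWk, MDWg, MBNk, MBNg, MBWk, MBWg, MANk, MANg, MAWk, MAWg} → row (5,3) (5,3)
{CDNk, CDNg, CDWk, CDWg} → row (9,5) (1,5)
{CBNk, CBNg} → row (4,7) (1,5)
{CBWk, CBWg} → row (1,5) (1,5)
{CANk, CAWk} → row (6,1) (1,5)
{CANg, CAWg} → row (0,1) (1,5)
That's 6 distinct rows out of 24 strategies.

6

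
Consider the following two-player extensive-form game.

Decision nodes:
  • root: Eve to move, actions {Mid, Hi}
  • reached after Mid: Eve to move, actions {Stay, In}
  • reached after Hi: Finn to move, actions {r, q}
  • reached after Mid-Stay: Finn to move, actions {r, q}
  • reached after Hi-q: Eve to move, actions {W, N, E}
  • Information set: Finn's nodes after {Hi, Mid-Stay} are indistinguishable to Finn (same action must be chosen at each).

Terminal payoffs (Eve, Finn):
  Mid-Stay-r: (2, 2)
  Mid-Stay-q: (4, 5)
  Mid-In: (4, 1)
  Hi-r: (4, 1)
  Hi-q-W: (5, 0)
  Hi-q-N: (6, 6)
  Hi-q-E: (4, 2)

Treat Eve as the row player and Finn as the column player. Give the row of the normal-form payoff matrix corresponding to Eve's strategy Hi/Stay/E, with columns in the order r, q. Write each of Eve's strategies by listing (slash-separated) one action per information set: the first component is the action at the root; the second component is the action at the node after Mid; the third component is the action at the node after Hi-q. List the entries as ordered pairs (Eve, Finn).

(4,1) (4,2)

vs r: Eve plays Hi → Finn plays r at [Hi] → (4, 1)
vs q: Eve plays Hi → Finn plays q at [Hi] → Eve plays E at [Hi-q] → (4, 2)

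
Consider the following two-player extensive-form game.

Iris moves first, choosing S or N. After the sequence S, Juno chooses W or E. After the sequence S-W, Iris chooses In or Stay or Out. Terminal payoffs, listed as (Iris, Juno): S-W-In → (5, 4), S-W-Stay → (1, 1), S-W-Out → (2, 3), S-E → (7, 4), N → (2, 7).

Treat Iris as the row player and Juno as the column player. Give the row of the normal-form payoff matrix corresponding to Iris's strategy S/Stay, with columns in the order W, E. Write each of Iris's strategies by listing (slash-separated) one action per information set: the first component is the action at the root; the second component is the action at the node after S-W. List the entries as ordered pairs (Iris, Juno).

vs W: Iris plays S → Juno plays W at [S] → Iris plays Stay at [S-W] → (1, 1)
vs E: Iris plays S → Juno plays E at [S] → (7, 4)

(1,1) (7,4)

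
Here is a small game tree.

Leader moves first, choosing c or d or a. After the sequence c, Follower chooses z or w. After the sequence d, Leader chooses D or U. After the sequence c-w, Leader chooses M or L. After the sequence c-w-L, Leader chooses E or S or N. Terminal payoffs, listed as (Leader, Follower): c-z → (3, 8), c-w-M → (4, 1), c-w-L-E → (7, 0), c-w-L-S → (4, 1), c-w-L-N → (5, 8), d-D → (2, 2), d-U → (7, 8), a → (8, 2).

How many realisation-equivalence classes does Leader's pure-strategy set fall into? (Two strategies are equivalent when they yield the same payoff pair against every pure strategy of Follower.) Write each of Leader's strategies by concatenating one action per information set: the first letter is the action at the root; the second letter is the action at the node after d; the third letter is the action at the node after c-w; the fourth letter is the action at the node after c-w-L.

6

Leader has 36 pure strategies: cDME, cDMS, cDMN, cDLE, cDLS, cDLN, cUME, cUMS, cUMN, cULE, cULS, cULN, dDME, dDMS, dDMN, dDLE, dDLS, dDLN, dUME, dUMS, dUMN, dULE, dULS, dULN, aDME, aDMS, aDMN, aDLE, aDLS, aDLN, aUME, aUMS, aUMN, aULE, aULS, aULN. Columns: z, w.
{cDME, cDMS, cDMN, cDLS, cUME, cUMS, cUMN, cULS} → row (3,8) (4,1)
{cDLE, cULE} → row (3,8) (7,0)
{cDLN, cULN} → row (3,8) (5,8)
{dDME, dDMS, dDMN, dDLE, dDLS, dDLN} → row (2,2) (2,2)
{dUME, dUMS, dUMN, dULE, dULS, dULN} → row (7,8) (7,8)
{aDME, aDMS, aDMN, aDLE, aDLS, aDLN, aUME, aUMS, aUMN, aULE, aULS, aULN} → row (8,2) (8,2)
That's 6 distinct rows out of 36 strategies.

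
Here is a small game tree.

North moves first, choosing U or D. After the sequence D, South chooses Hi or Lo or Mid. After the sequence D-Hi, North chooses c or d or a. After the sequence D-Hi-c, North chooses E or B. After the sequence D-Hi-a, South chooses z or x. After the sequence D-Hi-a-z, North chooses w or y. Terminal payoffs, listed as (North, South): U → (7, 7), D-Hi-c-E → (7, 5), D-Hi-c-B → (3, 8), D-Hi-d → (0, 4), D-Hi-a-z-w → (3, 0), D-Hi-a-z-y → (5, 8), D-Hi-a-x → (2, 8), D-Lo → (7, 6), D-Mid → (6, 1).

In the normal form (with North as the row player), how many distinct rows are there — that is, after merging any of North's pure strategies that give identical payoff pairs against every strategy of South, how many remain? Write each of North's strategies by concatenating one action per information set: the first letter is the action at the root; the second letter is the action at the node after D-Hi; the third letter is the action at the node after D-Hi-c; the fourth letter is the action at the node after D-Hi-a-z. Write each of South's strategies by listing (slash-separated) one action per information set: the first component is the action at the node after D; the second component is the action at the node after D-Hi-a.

North has 24 pure strategies: UcEw, UcEy, UcBw, UcBy, UdEw, UdEy, UdBw, UdBy, UaEw, UaEy, UaBw, UaBy, DcEw, DcEy, DcBw, DcBy, DdEw, DdEy, DdBw, DdBy, DaEw, DaEy, DaBw, DaBy. Columns: Hi/z, Hi/x, Lo/z, Lo/x, Mid/z, Mid/x.
{UcEw, UcEy, UcBw, UcBy, UdEw, UdEy, UdBw, UdBy, UaEw, UaEy, UaBw, UaBy} → row (7,7) (7,7) (7,7) (7,7) (7,7) (7,7)
{DcEw, DcEy} → row (7,5) (7,5) (7,6) (7,6) (6,1) (6,1)
{DcBw, DcBy} → row (3,8) (3,8) (7,6) (7,6) (6,1) (6,1)
{DdEw, DdEy, DdBw, DdBy} → row (0,4) (0,4) (7,6) (7,6) (6,1) (6,1)
{DaEw, DaBw} → row (3,0) (2,8) (7,6) (7,6) (6,1) (6,1)
{DaEy, DaBy} → row (5,8) (2,8) (7,6) (7,6) (6,1) (6,1)
That's 6 distinct rows out of 24 strategies.

6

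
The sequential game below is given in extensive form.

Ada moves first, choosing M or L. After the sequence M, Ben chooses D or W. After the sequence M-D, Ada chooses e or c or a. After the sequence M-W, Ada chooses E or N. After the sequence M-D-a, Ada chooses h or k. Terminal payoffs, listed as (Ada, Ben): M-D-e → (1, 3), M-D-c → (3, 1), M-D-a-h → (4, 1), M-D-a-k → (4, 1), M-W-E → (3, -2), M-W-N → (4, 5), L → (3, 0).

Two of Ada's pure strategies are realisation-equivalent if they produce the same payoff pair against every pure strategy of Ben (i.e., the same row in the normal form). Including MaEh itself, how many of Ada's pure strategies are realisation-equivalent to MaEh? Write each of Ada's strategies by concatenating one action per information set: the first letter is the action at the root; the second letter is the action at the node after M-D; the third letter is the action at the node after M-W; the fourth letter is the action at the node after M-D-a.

2

Row for MaEh (columns D, W): (4,1) (3,-2).
Every one of Ada's information sets is on the play path for some reply by Ben when Ada follows MaEh.
Even so, MaEk happens to produce the same payoff in every column — so 2 strategies share this row.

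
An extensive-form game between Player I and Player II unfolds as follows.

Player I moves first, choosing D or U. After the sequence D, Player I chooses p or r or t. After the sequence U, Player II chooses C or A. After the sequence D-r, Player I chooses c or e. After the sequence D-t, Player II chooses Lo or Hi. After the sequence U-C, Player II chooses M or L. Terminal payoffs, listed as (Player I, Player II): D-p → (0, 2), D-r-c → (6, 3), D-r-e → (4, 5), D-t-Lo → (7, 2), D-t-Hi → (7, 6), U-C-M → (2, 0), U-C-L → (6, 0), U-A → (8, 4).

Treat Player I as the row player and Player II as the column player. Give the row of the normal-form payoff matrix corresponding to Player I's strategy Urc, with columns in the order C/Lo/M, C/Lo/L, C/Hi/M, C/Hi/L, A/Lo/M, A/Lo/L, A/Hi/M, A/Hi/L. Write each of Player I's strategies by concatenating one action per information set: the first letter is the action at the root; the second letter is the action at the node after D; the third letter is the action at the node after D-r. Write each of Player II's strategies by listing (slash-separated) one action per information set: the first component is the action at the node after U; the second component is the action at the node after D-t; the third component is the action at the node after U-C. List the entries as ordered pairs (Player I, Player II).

vs C/Lo/M: Player I plays U → Player II plays C at [U] → Player II plays M at [U-C] → (2, 0)
vs C/Lo/L: Player I plays U → Player II plays C at [U] → Player II plays L at [U-C] → (6, 0)
vs C/Hi/M: Player I plays U → Player II plays C at [U] → Player II plays M at [U-C] → (2, 0)
vs C/Hi/L: Player I plays U → Player II plays C at [U] → Player II plays L at [U-C] → (6, 0)
vs A/Lo/M: Player I plays U → Player II plays A at [U] → (8, 4)
vs A/Lo/L: Player I plays U → Player II plays A at [U] → (8, 4)
vs A/Hi/M: Player I plays U → Player II plays A at [U] → (8, 4)
vs A/Hi/L: Player I plays U → Player II plays A at [U] → (8, 4)

(2,0) (6,0) (2,0) (6,0) (8,4) (8,4) (8,4) (8,4)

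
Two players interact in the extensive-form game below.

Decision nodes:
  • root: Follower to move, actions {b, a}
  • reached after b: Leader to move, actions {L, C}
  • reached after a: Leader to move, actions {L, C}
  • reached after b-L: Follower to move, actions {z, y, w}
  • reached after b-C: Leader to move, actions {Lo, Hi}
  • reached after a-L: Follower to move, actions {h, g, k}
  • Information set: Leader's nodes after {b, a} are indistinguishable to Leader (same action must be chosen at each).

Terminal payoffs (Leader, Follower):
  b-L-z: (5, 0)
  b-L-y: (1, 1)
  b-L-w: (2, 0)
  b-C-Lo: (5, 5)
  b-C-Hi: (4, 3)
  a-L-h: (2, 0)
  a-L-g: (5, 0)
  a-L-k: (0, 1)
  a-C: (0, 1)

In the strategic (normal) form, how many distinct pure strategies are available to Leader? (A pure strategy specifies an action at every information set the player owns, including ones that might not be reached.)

Leader owns the information set {b, a} with actions {L, C} — two choices.
Leader owns the node after b-C with actions {Lo, Hi} — two choices.
A pure strategy fixes one action at each information set independently, so the count is the product 2 × 2 = 4.
(For reference, Follower has 18 pure strategies, giving a 4×18 normal-form matrix.)

4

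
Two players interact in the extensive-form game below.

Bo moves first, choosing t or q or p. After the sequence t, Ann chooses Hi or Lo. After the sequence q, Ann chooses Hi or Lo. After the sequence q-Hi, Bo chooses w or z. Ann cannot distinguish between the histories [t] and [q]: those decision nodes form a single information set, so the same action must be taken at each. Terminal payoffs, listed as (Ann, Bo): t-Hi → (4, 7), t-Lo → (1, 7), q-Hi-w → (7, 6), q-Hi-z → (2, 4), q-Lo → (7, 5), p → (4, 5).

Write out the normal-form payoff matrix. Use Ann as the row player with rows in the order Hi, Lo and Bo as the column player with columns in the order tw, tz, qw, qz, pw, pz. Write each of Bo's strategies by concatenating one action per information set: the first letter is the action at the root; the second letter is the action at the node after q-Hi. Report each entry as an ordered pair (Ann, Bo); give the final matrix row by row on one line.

Row Hi: tw→(4,7), tz→(4,7), qw→(7,6), qz→(2,4), pw→(4,5), pz→(4,5)
Row Lo: tw→(1,7), tz→(1,7), qw→(7,5), qz→(7,5), pw→(4,5), pz→(4,5)

Hi: (4,7) (4,7) (7,6) (2,4) (4,5) (4,5) | Lo: (1,7) (1,7) (7,5) (7,5) (4,5) (4,5)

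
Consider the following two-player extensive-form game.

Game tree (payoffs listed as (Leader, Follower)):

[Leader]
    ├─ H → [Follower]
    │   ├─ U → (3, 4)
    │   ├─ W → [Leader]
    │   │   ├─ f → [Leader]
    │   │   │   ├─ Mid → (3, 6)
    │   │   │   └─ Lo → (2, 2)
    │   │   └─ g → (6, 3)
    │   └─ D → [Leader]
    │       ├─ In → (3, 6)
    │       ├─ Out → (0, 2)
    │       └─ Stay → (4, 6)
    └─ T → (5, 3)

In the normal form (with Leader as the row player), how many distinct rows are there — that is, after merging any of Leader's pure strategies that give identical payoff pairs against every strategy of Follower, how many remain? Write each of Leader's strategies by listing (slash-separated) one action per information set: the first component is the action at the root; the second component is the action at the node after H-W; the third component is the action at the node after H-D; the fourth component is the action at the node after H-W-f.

10

Leader has 24 pure strategies: H/f/In/Mid, H/f/In/Lo, H/f/Out/Mid, H/f/Out/Lo, H/f/Stay/Mid, H/f/Stay/Lo, H/g/In/Mid, H/g/In/Lo, H/g/Out/Mid, H/g/Out/Lo, H/g/Stay/Mid, H/g/Stay/Lo, T/f/In/Mid, T/f/In/Lo, T/f/Out/Mid, T/f/Out/Lo, T/f/Stay/Mid, T/f/Stay/Lo, T/g/In/Mid, T/g/In/Lo, T/g/Out/Mid, T/g/Out/Lo, T/g/Stay/Mid, T/g/Stay/Lo. Columns: U, W, D.
{H/f/In/Mid} → row (3,4) (3,6) (3,6)
{H/f/In/Lo} → row (3,4) (2,2) (3,6)
{H/f/Out/Mid} → row (3,4) (3,6) (0,2)
{H/f/Out/Lo} → row (3,4) (2,2) (0,2)
{H/f/Stay/Mid} → row (3,4) (3,6) (4,6)
{H/f/Stay/Lo} → row (3,4) (2,2) (4,6)
{H/g/In/Mid, H/g/In/Lo} → row (3,4) (6,3) (3,6)
{H/g/Out/Mid, H/g/Out/Lo} → row (3,4) (6,3) (0,2)
{H/g/Stay/Mid, H/g/Stay/Lo} → row (3,4) (6,3) (4,6)
{T/f/In/Mid, T/f/In/Lo, T/f/Out/Mid, T/f/Out/Lo, T/f/Stay/Mid, T/f/Stay/Lo, T/g/In/Mid, T/g/In/Lo, T/g/Out/Mid, T/g/Out/Lo, T/g/Stay/Mid, T/g/Stay/Lo} → row (5,3) (5,3) (5,3)
That's 10 distinct rows out of 24 strategies.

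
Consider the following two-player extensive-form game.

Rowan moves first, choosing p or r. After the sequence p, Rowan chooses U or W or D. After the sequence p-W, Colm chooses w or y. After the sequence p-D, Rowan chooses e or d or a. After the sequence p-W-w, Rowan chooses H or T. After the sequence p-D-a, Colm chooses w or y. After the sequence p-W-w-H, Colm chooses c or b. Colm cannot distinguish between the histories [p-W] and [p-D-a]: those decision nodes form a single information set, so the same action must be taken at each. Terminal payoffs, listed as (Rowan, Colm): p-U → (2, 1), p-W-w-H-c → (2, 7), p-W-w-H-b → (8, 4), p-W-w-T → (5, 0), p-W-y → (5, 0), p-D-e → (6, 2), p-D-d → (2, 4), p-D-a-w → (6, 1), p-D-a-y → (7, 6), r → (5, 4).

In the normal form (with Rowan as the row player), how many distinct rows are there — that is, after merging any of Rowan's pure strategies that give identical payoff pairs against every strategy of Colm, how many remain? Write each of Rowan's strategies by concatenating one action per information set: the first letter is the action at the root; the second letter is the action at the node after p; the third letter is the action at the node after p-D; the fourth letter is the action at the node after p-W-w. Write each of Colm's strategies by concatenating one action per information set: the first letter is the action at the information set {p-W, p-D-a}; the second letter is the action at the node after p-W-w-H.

Rowan has 36 pure strategies: pUeH, pUeT, pUdH, pUdT, pUaH, pUaT, pWeH, pWeT, pWdH, pWdT, pWaH, pWaT, pDeH, pDeT, pDdH, pDdT, pDaH, pDaT, rUeH, rUeT, rUdH, rUdT, rUaH, rUaT, rWeH, rWeT, rWdH, rWdT, rWaH, rWaT, rDeH, rDeT, rDdH, rDdT, rDaH, rDaT. Columns: wc, wb, yc, yb.
{pUeH, pUeT, pUdH, pUdT, pUaH, pUaT} → row (2,1) (2,1) (2,1) (2,1)
{pWeH, pWdH, pWaH} → row (2,7) (8,4) (5,0) (5,0)
{pWeT, pWdT, pWaT} → row (5,0) (5,0) (5,0) (5,0)
{pDeH, pDeT} → row (6,2) (6,2) (6,2) (6,2)
{pDdH, pDdT} → row (2,4) (2,4) (2,4) (2,4)
{pDaH, pDaT} → row (6,1) (6,1) (7,6) (7,6)
{rUeH, rUeT, rUdH, rUdT, rUaH, rUaT, rWeH, rWeT, rWdH, rWdT, rWaH, rWaT, rDeH, rDeT, rDdH, rDdT, rDaH, rDaT} → row (5,4) (5,4) (5,4) (5,4)
That's 7 distinct rows out of 36 strategies.

7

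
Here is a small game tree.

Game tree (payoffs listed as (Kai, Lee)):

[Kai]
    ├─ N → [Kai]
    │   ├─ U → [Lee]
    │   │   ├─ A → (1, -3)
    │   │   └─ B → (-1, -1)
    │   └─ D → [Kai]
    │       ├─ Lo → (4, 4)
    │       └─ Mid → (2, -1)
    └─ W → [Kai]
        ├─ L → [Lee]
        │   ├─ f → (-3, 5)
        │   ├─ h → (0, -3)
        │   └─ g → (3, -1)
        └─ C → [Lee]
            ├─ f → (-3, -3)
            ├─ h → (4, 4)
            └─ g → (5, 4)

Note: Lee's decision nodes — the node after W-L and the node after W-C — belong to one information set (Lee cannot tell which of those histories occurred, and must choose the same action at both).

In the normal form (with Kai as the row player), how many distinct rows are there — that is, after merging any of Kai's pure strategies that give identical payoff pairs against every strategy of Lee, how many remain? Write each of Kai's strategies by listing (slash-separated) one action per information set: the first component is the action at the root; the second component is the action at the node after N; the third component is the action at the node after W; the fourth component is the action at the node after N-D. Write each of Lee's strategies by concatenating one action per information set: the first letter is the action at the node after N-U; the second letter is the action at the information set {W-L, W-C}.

Kai has 16 pure strategies: N/U/L/Lo, N/U/L/Mid, N/U/C/Lo, N/U/C/Mid, N/D/L/Lo, N/D/L/Mid, N/D/C/Lo, N/D/C/Mid, W/U/L/Lo, W/U/L/Mid, W/U/C/Lo, W/U/C/Mid, W/D/L/Lo, W/D/L/Mid, W/D/C/Lo, W/D/C/Mid. Columns: Af, Ah, Ag, Bf, Bh, Bg.
{N/U/L/Lo, N/U/L/Mid, N/U/C/Lo, N/U/C/Mid} → row (1,-3) (1,-3) (1,-3) (-1,-1) (-1,-1) (-1,-1)
{N/D/L/Lo, N/D/C/Lo} → row (4,4) (4,4) (4,4) (4,4) (4,4) (4,4)
{N/D/L/Mid, N/D/C/Mid} → row (2,-1) (2,-1) (2,-1) (2,-1) (2,-1) (2,-1)
{W/U/L/Lo, W/U/L/Mid, W/D/L/Lo, W/D/L/Mid} → row (-3,5) (0,-3) (3,-1) (-3,5) (0,-3) (3,-1)
{W/U/C/Lo, W/U/C/Mid, W/D/C/Lo, W/D/C/Mid} → row (-3,-3) (4,4) (5,4) (-3,-3) (4,4) (5,4)
That's 5 distinct rows out of 16 strategies.

5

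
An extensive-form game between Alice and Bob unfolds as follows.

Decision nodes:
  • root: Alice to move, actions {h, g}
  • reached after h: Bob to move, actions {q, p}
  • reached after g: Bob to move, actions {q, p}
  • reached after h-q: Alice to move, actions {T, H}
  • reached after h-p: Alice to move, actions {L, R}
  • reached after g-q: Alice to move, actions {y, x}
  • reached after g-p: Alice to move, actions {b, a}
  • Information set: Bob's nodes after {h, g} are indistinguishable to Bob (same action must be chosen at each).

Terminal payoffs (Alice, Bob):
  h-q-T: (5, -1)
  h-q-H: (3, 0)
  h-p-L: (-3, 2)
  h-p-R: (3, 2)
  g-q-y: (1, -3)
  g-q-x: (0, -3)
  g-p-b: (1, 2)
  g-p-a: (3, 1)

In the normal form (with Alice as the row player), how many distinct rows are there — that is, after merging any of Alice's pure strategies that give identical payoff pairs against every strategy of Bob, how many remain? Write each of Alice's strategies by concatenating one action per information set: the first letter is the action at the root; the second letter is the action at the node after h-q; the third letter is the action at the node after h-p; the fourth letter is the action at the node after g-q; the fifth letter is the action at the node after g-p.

Alice has 32 pure strategies: hTLyb, hTLya, hTLxb, hTLxa, hTRyb, hTRya, hTRxb, hTRxa, hHLyb, hHLya, hHLxb, hHLxa, hHRyb, hHRya, hHRxb, hHRxa, gTLyb, gTLya, gTLxb, gTLxa, gTRyb, gTRya, gTRxb, gTRxa, gHLyb, gHLya, gHLxb, gHLxa, gHRyb, gHRya, gHRxb, gHRxa. Columns: q, p.
{hTLyb, hTLya, hTLxb, hTLxa} → row (5,-1) (-3,2)
{hTRyb, hTRya, hTRxb, hTRxa} → row (5,-1) (3,2)
{hHLyb, hHLya, hHLxb, hHLxa} → row (3,0) (-3,2)
{hHRyb, hHRya, hHRxb, hHRxa} → row (3,0) (3,2)
{gTLyb, gTRyb, gHLyb, gHRyb} → row (1,-3) (1,2)
{gTLya, gTRya, gHLya, gHRya} → row (1,-3) (3,1)
{gTLxb, gTRxb, gHLxb, gHRxb} → row (0,-3) (1,2)
{gTLxa, gTRxa, gHLxa, gHRxa} → row (0,-3) (3,1)
That's 8 distinct rows out of 32 strategies.

8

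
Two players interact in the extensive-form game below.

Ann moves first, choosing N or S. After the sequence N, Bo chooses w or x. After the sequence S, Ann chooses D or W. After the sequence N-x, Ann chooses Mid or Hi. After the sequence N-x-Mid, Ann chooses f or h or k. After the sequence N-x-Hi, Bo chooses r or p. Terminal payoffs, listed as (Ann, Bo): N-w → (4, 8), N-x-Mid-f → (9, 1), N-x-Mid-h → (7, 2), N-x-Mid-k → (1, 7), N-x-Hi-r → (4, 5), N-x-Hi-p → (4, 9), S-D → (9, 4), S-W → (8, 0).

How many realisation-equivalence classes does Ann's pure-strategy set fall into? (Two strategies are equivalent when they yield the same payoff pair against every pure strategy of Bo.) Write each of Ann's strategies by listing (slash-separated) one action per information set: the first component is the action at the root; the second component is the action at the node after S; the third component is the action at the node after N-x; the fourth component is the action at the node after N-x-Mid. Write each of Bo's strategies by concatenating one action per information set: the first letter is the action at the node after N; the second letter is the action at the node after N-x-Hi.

Ann has 24 pure strategies: N/D/Mid/f, N/D/Mid/h, N/D/Mid/k, N/D/Hi/f, N/D/Hi/h, N/D/Hi/k, N/W/Mid/f, N/W/Mid/h, N/W/Mid/k, N/W/Hi/f, N/W/Hi/h, N/W/Hi/k, S/D/Mid/f, S/D/Mid/h, S/D/Mid/k, S/D/Hi/f, S/D/Hi/h, S/D/Hi/k, S/W/Mid/f, S/W/Mid/h, S/W/Mid/k, S/W/Hi/f, S/W/Hi/h, S/W/Hi/k. Columns: wr, wp, xr, xp.
{N/D/Mid/f, N/W/Mid/f} → row (4,8) (4,8) (9,1) (9,1)
{N/D/Mid/h, N/W/Mid/h} → row (4,8) (4,8) (7,2) (7,2)
{N/D/Mid/k, N/W/Mid/k} → row (4,8) (4,8) (1,7) (1,7)
{N/D/Hi/f, N/D/Hi/h, N/D/Hi/k, N/W/Hi/f, N/W/Hi/h, N/W/Hi/k} → row (4,8) (4,8) (4,5) (4,9)
{S/D/Mid/f, S/D/Mid/h, S/D/Mid/k, S/D/Hi/f, S/D/Hi/h, S/D/Hi/k} → row (9,4) (9,4) (9,4) (9,4)
{S/W/Mid/f, S/W/Mid/h, S/W/Mid/k, S/W/Hi/f, S/W/Hi/h, S/W/Hi/k} → row (8,0) (8,0) (8,0) (8,0)
That's 6 distinct rows out of 24 strategies.

6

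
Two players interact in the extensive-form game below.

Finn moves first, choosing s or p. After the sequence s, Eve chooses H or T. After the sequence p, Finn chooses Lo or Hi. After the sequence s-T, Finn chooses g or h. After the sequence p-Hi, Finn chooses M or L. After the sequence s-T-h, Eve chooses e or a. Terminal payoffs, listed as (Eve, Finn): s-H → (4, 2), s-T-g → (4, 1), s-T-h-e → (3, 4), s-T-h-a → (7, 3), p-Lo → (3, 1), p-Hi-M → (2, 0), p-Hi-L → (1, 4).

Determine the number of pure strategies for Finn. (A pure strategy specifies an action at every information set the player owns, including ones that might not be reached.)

16

Finn owns the root with actions {s, p} — two choices.
Finn owns the node after p with actions {Lo, Hi} — two choices.
Finn owns the node after s-T with actions {g, h} — two choices.
Finn owns the node after p-Hi with actions {M, L} — two choices.
A pure strategy fixes one action at each information set independently, so the count is the product 2 × 2 × 2 × 2 = 16.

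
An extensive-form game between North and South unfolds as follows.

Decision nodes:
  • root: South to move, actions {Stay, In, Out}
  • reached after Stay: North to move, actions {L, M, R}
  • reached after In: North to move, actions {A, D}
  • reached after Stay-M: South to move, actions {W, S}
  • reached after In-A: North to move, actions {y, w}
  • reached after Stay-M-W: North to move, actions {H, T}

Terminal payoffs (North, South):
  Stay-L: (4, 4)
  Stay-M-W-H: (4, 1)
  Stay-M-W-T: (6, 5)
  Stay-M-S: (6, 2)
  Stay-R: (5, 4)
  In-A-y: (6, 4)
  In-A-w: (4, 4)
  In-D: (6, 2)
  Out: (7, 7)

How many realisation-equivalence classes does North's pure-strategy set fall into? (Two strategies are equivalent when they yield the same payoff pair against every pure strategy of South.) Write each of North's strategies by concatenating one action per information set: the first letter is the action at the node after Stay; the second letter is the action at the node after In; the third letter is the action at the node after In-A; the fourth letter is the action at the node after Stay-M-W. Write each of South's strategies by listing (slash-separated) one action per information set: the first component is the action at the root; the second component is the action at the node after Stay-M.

North has 24 pure strategies: LAyH, LAyT, LAwH, LAwT, LDyH, LDyT, LDwH, LDwT, MAyH, MAyT, MAwH, MAwT, MDyH, MDyT, MDwH, MDwT, RAyH, RAyT, RAwH, RAwT, RDyH, RDyT, RDwH, RDwT. Columns: Stay/W, Stay/S, In/W, In/S, Out/W, Out/S.
{LAyH, LAyT} → row (4,4) (4,4) (6,4) (6,4) (7,7) (7,7)
{LAwH, LAwT} → row (4,4) (4,4) (4,4) (4,4) (7,7) (7,7)
{LDyH, LDyT, LDwH, LDwT} → row (4,4) (4,4) (6,2) (6,2) (7,7) (7,7)
{MAyH} → row (4,1) (6,2) (6,4) (6,4) (7,7) (7,7)
{MAyT} → row (6,5) (6,2) (6,4) (6,4) (7,7) (7,7)
{MAwH} → row (4,1) (6,2) (4,4) (4,4) (7,7) (7,7)
{MAwT} → row (6,5) (6,2) (4,4) (4,4) (7,7) (7,7)
{MDyH, MDwH} → row (4,1) (6,2) (6,2) (6,2) (7,7) (7,7)
{MDyT, MDwT} → row (6,5) (6,2) (6,2) (6,2) (7,7) (7,7)
{RAyH, RAyT} → row (5,4) (5,4) (6,4) (6,4) (7,7) (7,7)
{RAwH, RAwT} → row (5,4) (5,4) (4,4) (4,4) (7,7) (7,7)
{RDyH, RDyT, RDwH, RDwT} → row (5,4) (5,4) (6,2) (6,2) (7,7) (7,7)
That's 12 distinct rows out of 24 strategies.

12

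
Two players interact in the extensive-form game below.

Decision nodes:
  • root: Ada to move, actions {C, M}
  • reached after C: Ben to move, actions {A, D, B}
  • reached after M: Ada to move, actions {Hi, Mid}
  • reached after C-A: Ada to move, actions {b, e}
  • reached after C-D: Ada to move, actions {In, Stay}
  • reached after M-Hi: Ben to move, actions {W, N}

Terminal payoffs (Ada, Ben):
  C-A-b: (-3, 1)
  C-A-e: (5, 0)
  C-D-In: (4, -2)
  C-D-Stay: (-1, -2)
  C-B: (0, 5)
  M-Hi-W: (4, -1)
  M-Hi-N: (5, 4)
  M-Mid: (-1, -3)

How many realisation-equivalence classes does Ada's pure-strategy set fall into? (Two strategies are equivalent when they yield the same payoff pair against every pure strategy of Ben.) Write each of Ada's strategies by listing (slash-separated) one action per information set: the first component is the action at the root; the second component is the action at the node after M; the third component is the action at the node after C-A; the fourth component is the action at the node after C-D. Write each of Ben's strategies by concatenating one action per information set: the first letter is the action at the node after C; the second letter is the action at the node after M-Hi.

6

Ada has 16 pure strategies: C/Hi/b/In, C/Hi/b/Stay, C/Hi/e/In, C/Hi/e/Stay, C/Mid/b/In, C/Mid/b/Stay, C/Mid/e/In, C/Mid/e/Stay, M/Hi/b/In, M/Hi/b/Stay, M/Hi/e/In, M/Hi/e/Stay, M/Mid/b/In, M/Mid/b/Stay, M/Mid/e/In, M/Mid/e/Stay. Columns: AW, AN, DW, DN, BW, BN.
{C/Hi/b/In, C/Mid/b/In} → row (-3,1) (-3,1) (4,-2) (4,-2) (0,5) (0,5)
{C/Hi/b/Stay, C/Mid/b/Stay} → row (-3,1) (-3,1) (-1,-2) (-1,-2) (0,5) (0,5)
{C/Hi/e/In, C/Mid/e/In} → row (5,0) (5,0) (4,-2) (4,-2) (0,5) (0,5)
{C/Hi/e/Stay, C/Mid/e/Stay} → row (5,0) (5,0) (-1,-2) (-1,-2) (0,5) (0,5)
{M/Hi/b/In, M/Hi/b/Stay, M/Hi/e/In, M/Hi/e/Stay} → row (4,-1) (5,4) (4,-1) (5,4) (4,-1) (5,4)
{M/Mid/b/In, M/Mid/b/Stay, M/Mid/e/In, M/Mid/e/Stay} → row (-1,-3) (-1,-3) (-1,-3) (-1,-3) (-1,-3) (-1,-3)
That's 6 distinct rows out of 16 strategies.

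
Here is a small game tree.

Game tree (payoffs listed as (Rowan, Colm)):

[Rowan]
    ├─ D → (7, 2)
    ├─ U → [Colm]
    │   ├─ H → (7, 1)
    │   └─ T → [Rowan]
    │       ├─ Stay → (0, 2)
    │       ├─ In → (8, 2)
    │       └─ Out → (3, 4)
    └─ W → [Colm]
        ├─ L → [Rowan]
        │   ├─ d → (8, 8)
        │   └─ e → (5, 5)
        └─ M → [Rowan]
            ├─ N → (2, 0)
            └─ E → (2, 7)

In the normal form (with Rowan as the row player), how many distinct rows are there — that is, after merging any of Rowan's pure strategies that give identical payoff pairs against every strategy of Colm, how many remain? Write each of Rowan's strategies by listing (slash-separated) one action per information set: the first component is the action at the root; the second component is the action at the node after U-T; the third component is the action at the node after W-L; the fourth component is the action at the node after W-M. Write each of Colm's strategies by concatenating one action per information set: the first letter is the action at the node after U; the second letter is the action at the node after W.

8

Rowan has 36 pure strategies: D/Stay/d/N, D/Stay/d/E, D/Stay/e/N, D/Stay/e/E, D/In/d/N, D/In/d/E, D/In/e/N, D/In/e/E, D/Out/d/N, D/Out/d/E, D/Out/e/N, D/Out/e/E, U/Stay/d/N, U/Stay/d/E, U/Stay/e/N, U/Stay/e/E, U/In/d/N, U/In/d/E, U/In/e/N, U/In/e/E, U/Out/d/N, U/Out/d/E, U/Out/e/N, U/Out/e/E, W/Stay/d/N, W/Stay/d/E, W/Stay/e/N, W/Stay/e/E, W/In/d/N, W/In/d/E, W/In/e/N, W/In/e/E, W/Out/d/N, W/Out/d/E, W/Out/e/N, W/Out/e/E. Columns: HL, HM, TL, TM.
{D/Stay/d/N, D/Stay/d/E, D/Stay/e/N, D/Stay/e/E, D/In/d/N, D/In/d/E, D/In/e/N, D/In/e/E, D/Out/d/N, D/Out/d/E, D/Out/e/N, D/Out/e/E} → row (7,2) (7,2) (7,2) (7,2)
{U/Stay/d/N, U/Stay/d/E, U/Stay/e/N, U/Stay/e/E} → row (7,1) (7,1) (0,2) (0,2)
{U/In/d/N, U/In/d/E, U/In/e/N, U/In/e/E} → row (7,1) (7,1) (8,2) (8,2)
{U/Out/d/N, U/Out/d/E, U/Out/e/N, U/Out/e/E} → row (7,1) (7,1) (3,4) (3,4)
{W/Stay/d/N, W/In/d/N, W/Out/d/N} → row (8,8) (2,0) (8,8) (2,0)
{W/Stay/d/E, W/In/d/E, W/Out/d/E} → row (8,8) (2,7) (8,8) (2,7)
{W/Stay/e/N, W/In/e/N, W/Out/e/N} → row (5,5) (2,0) (5,5) (2,0)
{W/Stay/e/E, W/In/e/E, W/Out/e/E} → row (5,5) (2,7) (5,5) (2,7)
That's 8 distinct rows out of 36 strategies.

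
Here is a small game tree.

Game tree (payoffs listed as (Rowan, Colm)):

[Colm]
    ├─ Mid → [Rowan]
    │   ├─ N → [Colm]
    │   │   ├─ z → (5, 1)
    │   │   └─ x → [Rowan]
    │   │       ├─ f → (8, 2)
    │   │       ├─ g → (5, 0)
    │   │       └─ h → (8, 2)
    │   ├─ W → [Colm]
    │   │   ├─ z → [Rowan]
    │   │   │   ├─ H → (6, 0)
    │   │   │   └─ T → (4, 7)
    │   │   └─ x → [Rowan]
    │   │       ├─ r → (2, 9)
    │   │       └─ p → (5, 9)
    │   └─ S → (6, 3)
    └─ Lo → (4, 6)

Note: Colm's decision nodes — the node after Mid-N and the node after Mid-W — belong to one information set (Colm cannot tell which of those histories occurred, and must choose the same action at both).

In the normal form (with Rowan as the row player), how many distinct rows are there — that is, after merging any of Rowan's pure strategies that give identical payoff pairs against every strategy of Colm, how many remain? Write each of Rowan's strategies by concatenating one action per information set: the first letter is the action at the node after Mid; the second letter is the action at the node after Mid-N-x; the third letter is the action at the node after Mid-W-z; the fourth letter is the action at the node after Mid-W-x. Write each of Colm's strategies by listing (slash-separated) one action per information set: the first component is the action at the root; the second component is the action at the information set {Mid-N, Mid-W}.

7

Rowan has 36 pure strategies: NfHr, NfHp, NfTr, NfTp, NgHr, NgHp, NgTr, NgTp, NhHr, NhHp, NhTr, NhTp, WfHr, WfHp, WfTr, WfTp, WgHr, WgHp, WgTr, WgTp, WhHr, WhHp, WhTr, WhTp, SfHr, SfHp, SfTr, SfTp, SgHr, SgHp, SgTr, SgTp, ShHr, ShHp, ShTr, ShTp. Columns: Mid/z, Mid/x, Lo/z, Lo/x.
{NfHr, NfHp, NfTr, NfTp, NhHr, NhHp, NhTr, NhTp} → row (5,1) (8,2) (4,6) (4,6)
{NgHr, NgHp, NgTr, NgTp} → row (5,1) (5,0) (4,6) (4,6)
{WfHr, WgHr, WhHr} → row (6,0) (2,9) (4,6) (4,6)
{WfHp, WgHp, WhHp} → row (6,0) (5,9) (4,6) (4,6)
{WfTr, WgTr, WhTr} → row (4,7) (2,9) (4,6) (4,6)
{WfTp, WgTp, WhTp} → row (4,7) (5,9) (4,6) (4,6)
{SfHr, SfHp, SfTr, SfTp, SgHr, SgHp, SgTr, SgTp, ShHr, ShHp, ShTr, ShTp} → row (6,3) (6,3) (4,6) (4,6)
That's 7 distinct rows out of 36 strategies.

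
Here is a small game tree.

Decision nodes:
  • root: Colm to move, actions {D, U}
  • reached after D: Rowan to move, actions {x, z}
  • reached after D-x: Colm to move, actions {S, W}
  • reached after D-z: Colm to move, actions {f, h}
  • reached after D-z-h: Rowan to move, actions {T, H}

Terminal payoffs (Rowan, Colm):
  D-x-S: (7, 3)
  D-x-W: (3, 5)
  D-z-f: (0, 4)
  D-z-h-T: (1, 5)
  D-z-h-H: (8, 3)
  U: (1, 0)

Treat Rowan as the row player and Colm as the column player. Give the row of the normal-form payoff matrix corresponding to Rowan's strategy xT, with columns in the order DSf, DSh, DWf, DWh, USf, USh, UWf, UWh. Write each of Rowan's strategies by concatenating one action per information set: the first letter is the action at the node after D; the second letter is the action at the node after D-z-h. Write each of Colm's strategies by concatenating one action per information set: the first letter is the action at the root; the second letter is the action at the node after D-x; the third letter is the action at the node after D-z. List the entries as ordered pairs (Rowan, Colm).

vs DSf: Colm plays D → Rowan plays x at [D] → Colm plays S at [D-x] → (7, 3)
vs DSh: Colm plays D → Rowan plays x at [D] → Colm plays S at [D-x] → (7, 3)
vs DWf: Colm plays D → Rowan plays x at [D] → Colm plays W at [D-x] → (3, 5)
vs DWh: Colm plays D → Rowan plays x at [D] → Colm plays W at [D-x] → (3, 5)
vs USf: Colm plays U → (1, 0)
vs USh: Colm plays U → (1, 0)
vs UWf: Colm plays U → (1, 0)
vs UWh: Colm plays U → (1, 0)

(7,3) (7,3) (3,5) (3,5) (1,0) (1,0) (1,0) (1,0)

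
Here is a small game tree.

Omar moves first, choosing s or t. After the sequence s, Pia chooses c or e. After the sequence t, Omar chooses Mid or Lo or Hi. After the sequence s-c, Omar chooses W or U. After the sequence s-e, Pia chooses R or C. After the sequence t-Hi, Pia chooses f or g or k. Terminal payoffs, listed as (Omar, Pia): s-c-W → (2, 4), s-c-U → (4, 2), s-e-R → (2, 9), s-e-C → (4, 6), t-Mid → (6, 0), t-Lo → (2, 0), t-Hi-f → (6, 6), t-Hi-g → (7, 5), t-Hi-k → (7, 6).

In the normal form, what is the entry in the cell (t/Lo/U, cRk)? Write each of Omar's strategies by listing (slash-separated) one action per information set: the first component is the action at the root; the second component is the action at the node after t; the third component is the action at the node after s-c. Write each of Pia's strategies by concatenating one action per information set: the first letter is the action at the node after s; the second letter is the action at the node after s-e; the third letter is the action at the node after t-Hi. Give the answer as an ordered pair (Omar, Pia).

Trace the play path from the root:
  Omar plays t
  Omar plays Lo at [t]
→ terminal payoff (2, 0).
(Omar's choice at the node after s-c is never reached on this path, so it doesn't affect the outcome.)

(2, 0)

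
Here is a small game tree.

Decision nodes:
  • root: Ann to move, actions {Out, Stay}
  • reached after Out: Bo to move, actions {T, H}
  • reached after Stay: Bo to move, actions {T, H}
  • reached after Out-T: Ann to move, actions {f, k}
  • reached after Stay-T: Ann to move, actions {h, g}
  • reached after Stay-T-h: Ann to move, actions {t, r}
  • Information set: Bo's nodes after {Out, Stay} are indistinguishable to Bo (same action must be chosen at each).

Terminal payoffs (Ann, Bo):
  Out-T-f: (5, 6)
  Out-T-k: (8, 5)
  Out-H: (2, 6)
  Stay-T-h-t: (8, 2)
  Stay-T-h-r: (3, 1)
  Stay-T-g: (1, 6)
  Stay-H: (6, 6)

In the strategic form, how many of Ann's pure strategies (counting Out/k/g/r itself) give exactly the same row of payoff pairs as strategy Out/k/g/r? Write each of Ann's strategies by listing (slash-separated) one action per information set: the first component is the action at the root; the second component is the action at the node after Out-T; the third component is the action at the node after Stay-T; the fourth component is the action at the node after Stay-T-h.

4

Row for Out/k/g/r (columns T, H): (8,5) (2,6).
Under Out/k/g/r, Ann's choice at the node after Stay-T and at the node after Stay-T-h can never be reached regardless of what Bo does, so varying those choices leaves every outcome unchanged.
Holding the reachable choices fixed and varying the unreachable ones freely already gives 2 × 2 = 4 equivalent strategies.
No other strategy reproduces this row, so those 4 are the full class: Out/k/h/t, Out/k/h/r, Out/k/g/t, Out/k/g/r.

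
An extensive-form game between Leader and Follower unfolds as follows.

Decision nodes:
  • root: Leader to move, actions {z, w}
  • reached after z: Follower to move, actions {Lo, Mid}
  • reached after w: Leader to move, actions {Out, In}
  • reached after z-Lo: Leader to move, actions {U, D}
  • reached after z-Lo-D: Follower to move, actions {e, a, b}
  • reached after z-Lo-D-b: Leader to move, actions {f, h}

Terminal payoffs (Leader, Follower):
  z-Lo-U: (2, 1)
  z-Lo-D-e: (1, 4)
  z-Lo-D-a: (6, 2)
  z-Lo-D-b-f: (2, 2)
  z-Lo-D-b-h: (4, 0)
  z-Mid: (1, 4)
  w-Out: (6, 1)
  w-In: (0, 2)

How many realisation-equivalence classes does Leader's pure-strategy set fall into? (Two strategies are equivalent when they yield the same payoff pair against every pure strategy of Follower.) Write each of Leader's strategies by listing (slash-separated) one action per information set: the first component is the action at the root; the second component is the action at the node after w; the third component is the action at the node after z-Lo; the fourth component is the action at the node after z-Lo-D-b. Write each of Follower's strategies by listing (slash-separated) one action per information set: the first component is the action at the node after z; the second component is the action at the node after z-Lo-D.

Leader has 16 pure strategies: z/Out/U/f, z/Out/U/h, z/Out/D/f, z/Out/D/h, z/In/U/f, z/In/U/h, z/In/D/f, z/In/D/h, w/Out/U/f, w/Out/U/h, w/Out/D/f, w/Out/D/h, w/In/U/f, w/In/U/h, w/In/D/f, w/In/D/h. Columns: Lo/e, Lo/a, Lo/b, Mid/e, Mid/a, Mid/b.
{z/Out/U/f, z/Out/U/h, z/In/U/f, z/In/U/h} → row (2,1) (2,1) (2,1) (1,4) (1,4) (1,4)
{z/Out/D/f, z/In/D/f} → row (1,4) (6,2) (2,2) (1,4) (1,4) (1,4)
{z/Out/D/h, z/In/D/h} → row (1,4) (6,2) (4,0) (1,4) (1,4) (1,4)
{w/Out/U/f, w/Out/U/h, w/Out/D/f, w/Out/D/h} → row (6,1) (6,1) (6,1) (6,1) (6,1) (6,1)
{w/In/U/f, w/In/U/h, w/In/D/f, w/In/D/h} → row (0,2) (0,2) (0,2) (0,2) (0,2) (0,2)
That's 5 distinct rows out of 16 strategies.

5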